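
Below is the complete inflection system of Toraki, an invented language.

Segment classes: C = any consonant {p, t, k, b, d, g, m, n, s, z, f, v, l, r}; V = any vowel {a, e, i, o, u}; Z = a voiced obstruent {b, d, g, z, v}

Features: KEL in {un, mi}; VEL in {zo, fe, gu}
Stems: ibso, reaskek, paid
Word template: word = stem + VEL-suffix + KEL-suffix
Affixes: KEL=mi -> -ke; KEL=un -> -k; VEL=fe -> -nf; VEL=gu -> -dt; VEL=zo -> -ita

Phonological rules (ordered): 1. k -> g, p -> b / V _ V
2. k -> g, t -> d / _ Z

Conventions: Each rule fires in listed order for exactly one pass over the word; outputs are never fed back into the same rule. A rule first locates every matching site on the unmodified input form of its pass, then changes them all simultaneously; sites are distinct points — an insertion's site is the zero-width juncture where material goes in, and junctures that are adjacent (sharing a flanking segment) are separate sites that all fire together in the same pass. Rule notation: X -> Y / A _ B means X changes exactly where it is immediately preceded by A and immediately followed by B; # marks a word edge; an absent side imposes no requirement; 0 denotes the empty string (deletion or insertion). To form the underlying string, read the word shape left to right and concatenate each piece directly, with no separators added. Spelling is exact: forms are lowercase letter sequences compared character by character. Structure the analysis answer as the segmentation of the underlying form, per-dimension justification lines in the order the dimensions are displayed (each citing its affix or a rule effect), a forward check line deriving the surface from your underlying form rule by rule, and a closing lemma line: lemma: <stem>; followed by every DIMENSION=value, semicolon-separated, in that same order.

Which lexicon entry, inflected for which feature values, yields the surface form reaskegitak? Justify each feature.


underlying: reaskek-ita-k
KEL=un - signalled by the affix -k
VEL=zo - signalled by the affix -ita
check: reaskekitak -> reaskegitak -> reaskegitak
lemma: reaskek; KEL=un; VEL=zo


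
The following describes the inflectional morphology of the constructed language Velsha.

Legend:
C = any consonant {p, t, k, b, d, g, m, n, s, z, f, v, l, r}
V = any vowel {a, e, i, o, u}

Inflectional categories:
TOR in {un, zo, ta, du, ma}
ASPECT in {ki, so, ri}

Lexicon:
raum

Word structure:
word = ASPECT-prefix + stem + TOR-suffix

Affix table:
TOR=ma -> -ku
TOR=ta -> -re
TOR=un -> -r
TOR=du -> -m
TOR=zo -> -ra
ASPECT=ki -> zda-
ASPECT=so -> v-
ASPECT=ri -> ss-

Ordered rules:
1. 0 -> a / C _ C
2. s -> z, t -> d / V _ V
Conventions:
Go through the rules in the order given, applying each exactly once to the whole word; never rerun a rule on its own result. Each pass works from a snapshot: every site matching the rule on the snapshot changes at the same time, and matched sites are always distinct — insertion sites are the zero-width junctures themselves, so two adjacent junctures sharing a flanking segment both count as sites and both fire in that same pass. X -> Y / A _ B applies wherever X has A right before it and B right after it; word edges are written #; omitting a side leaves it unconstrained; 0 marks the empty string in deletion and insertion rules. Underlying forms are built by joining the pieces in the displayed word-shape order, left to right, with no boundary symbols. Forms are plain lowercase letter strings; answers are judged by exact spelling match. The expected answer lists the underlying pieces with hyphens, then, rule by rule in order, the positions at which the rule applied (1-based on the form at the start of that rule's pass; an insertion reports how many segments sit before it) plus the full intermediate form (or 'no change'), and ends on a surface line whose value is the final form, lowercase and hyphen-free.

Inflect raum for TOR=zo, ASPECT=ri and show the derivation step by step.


underlying: ss-raum-ra
1. 0 -> a / C _ C: inserts after position(s) 1, 2, 6: sasaraumara
2. s -> z, t -> d / V _ V: fires at position(s) 3: sazaraumara
surface: sazaraumara


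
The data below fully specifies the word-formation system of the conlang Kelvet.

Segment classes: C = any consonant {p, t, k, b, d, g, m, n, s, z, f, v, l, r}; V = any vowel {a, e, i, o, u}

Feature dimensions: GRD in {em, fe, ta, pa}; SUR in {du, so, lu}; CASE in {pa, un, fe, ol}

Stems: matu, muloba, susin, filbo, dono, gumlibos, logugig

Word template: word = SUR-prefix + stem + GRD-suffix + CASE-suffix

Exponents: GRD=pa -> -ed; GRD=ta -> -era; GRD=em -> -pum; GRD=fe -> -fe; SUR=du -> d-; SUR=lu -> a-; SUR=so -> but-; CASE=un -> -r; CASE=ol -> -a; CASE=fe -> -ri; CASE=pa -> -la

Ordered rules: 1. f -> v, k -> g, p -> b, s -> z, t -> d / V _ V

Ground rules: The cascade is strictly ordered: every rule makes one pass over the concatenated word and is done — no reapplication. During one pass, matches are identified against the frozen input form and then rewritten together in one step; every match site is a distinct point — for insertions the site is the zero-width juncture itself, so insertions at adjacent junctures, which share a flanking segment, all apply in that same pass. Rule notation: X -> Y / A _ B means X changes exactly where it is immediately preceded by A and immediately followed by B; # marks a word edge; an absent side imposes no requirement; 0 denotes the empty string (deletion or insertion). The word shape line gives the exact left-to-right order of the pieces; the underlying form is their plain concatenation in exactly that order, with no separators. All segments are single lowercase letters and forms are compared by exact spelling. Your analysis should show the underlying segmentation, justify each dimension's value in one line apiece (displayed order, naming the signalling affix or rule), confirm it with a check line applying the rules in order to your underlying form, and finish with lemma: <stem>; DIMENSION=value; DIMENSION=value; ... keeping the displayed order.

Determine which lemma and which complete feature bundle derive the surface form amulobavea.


underlying: a-muloba-fe-a
GRD=fe - signalled by the affix -fe
SUR=lu - signalled by the affix a-
CASE=ol - signalled by the affix -a
check: amulobafea -> amulobavea
lemma: muloba; GRD=fe; SUR=lu; CASE=ol


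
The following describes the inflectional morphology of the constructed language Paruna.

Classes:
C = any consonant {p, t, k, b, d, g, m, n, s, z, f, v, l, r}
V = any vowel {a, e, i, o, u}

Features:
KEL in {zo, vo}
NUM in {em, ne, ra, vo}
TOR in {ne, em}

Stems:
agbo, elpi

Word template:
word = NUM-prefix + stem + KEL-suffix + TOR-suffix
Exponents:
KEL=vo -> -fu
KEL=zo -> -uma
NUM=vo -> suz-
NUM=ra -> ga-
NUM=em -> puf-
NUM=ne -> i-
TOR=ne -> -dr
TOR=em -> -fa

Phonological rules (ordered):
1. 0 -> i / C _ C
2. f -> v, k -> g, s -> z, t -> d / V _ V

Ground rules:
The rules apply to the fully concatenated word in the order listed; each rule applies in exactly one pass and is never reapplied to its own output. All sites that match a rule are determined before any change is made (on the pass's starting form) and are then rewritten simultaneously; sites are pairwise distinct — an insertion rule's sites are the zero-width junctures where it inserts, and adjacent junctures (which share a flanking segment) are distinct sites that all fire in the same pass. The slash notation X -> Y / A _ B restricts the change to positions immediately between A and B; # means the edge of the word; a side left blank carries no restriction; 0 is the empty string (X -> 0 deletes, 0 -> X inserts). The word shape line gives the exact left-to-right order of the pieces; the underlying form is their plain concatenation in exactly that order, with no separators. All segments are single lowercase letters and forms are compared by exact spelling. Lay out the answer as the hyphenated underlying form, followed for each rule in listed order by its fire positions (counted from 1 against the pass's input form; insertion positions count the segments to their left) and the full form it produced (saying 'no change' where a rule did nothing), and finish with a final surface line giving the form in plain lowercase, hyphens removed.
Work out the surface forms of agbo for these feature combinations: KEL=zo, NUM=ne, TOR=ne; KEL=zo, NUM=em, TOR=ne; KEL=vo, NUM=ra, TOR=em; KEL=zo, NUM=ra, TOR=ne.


cell KEL=zo, NUM=ne, TOR=ne:
underlying: i-agbo-uma-dr
1. 0 -> i / C _ C: inserts after position(s) 3, 9: iagiboumadir
2. f -> v, k -> g, s -> z, t -> d / V _ V: no change
surface: iagiboumadir

cell KEL=zo, NUM=em, TOR=ne:
underlying: puf-agbo-uma-dr
1. 0 -> i / C _ C: inserts after position(s) 5, 11: pufagiboumadir
2. f -> v, k -> g, s -> z, t -> d / V _ V: fires at position(s) 3: puvagiboumadir
surface: puvagiboumadir

cell KEL=vo, NUM=ra, TOR=em:
underlying: ga-agbo-fu-fa
1. 0 -> i / C _ C: inserts after position(s) 4: gaagibofufa
2. f -> v, k -> g, s -> z, t -> d / V _ V: fires at position(s) 8, 10: gaagibovuva
surface: gaagibovuva

cell KEL=zo, NUM=ra, TOR=ne:
underlying: ga-agbo-uma-dr
1. 0 -> i / C _ C: inserts after position(s) 4, 10: gaagiboumadir
2. f -> v, k -> g, s -> z, t -> d / V _ V: no change
surface: gaagiboumadir


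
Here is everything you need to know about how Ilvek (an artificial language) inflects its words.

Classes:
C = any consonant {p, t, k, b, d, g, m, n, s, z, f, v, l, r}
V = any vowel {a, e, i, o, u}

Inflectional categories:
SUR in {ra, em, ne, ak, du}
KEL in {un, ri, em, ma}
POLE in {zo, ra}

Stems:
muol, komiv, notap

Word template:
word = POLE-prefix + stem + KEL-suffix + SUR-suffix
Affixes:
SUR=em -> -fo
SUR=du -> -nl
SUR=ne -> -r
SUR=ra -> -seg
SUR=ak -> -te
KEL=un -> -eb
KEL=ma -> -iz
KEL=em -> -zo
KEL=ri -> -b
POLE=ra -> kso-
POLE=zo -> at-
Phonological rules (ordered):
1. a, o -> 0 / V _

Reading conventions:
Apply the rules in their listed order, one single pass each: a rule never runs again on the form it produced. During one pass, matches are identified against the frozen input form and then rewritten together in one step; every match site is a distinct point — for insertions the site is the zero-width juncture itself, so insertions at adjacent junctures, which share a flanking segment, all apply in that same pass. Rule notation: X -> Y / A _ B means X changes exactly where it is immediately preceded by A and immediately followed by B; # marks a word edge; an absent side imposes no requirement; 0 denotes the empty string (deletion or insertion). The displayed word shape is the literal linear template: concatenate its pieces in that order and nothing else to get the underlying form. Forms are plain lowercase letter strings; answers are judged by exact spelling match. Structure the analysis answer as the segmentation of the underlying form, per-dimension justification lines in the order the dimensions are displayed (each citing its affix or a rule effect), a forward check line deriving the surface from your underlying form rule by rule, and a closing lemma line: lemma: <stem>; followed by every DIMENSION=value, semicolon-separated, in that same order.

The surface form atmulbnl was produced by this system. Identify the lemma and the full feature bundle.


underlying: at-muol-b-nl
SUR=du - signalled by the affix -nl
KEL=ri - signalled by the affix -b
POLE=zo - signalled by the affix at-
check: atmuolbnl -> atmulbnl
lemma: muol; SUR=du; KEL=ri; POLE=zo


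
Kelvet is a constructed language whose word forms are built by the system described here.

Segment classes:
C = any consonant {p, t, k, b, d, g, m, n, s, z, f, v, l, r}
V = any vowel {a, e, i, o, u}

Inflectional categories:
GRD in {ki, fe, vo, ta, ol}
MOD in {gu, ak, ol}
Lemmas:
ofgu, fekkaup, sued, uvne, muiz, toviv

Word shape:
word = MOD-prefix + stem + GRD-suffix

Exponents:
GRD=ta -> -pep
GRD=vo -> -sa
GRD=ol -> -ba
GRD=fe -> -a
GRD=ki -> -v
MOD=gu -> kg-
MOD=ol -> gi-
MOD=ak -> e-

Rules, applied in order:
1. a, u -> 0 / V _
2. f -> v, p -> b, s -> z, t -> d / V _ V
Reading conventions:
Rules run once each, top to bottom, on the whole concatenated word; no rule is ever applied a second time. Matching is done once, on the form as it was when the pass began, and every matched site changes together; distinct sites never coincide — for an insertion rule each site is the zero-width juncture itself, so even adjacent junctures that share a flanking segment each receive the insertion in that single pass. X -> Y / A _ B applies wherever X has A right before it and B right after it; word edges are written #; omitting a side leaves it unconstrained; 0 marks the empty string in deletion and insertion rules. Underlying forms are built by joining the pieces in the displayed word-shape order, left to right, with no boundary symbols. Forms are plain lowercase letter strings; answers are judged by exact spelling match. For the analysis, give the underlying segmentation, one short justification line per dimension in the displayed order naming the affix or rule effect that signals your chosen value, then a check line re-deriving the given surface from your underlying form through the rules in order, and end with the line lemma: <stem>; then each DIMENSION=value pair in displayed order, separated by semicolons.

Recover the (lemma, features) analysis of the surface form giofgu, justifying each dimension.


underlying: gi-ofgu-a
GRD=fe - signalled by the affix -a
MOD=ol - signalled by the affix gi-
check: giofgua -> giofgu -> giofgu
lemma: ofgu; GRD=fe; MOD=ol


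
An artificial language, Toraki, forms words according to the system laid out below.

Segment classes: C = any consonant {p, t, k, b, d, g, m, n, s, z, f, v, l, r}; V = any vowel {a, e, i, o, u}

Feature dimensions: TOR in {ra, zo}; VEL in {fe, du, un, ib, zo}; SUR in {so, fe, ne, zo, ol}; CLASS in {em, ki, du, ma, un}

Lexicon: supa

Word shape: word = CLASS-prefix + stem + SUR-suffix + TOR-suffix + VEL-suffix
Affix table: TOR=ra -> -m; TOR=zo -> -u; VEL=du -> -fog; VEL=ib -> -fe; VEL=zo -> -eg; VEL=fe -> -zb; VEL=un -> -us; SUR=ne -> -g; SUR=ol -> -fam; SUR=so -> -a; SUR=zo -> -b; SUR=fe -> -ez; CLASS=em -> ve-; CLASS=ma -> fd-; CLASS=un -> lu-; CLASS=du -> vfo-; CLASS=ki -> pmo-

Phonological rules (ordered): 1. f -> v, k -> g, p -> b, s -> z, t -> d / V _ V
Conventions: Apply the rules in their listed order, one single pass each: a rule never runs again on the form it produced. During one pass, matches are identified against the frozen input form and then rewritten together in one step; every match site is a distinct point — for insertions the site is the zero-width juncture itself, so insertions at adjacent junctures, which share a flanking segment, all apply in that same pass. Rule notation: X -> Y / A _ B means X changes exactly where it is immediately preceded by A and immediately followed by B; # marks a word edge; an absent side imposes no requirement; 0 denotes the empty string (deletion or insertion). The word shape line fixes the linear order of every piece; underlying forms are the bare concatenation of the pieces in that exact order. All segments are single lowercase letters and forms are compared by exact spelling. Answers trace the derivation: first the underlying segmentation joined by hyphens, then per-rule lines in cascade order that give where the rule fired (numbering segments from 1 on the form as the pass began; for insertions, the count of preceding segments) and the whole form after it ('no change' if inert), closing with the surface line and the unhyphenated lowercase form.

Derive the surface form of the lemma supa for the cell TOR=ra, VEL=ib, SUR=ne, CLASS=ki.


underlying: pmo-supa-g-m-fe
1. f -> v, k -> g, p -> b, s -> z, t -> d / V _ V: fires at position(s) 4, 6: pmozubagmfe
surface: pmozubagmfe


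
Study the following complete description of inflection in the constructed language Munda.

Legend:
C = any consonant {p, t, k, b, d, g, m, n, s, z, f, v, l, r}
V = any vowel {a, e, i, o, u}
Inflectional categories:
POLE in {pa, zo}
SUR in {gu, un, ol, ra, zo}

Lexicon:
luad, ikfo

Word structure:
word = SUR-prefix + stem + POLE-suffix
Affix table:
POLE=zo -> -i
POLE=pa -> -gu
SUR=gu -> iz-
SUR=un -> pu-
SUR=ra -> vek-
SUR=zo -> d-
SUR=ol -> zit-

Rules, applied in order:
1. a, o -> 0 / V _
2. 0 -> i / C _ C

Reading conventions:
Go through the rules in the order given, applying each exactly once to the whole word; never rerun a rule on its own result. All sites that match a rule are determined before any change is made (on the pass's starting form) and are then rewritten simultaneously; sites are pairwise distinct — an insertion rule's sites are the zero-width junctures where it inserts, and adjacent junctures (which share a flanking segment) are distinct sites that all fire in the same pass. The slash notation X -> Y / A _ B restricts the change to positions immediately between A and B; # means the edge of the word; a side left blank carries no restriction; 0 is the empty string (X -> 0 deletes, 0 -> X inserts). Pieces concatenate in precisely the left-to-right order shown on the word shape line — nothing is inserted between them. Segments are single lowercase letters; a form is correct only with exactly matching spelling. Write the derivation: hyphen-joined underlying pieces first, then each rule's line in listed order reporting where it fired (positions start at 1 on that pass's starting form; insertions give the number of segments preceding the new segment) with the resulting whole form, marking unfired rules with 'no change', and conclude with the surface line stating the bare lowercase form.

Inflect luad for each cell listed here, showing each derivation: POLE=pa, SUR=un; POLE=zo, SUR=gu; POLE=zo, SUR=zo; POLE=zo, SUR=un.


cell POLE=pa, SUR=un:
underlying: pu-luad-gu
1. a, o -> 0 / V _: fires at position(s) 5: puludgu
2. 0 -> i / C _ C: inserts after position(s) 5: puludigu
surface: puludigu

cell POLE=zo, SUR=gu:
underlying: iz-luad-i
1. a, o -> 0 / V _: fires at position(s) 5: izludi
2. 0 -> i / C _ C: inserts after position(s) 2: iziludi
surface: iziludi

cell POLE=zo, SUR=zo:
underlying: d-luad-i
1. a, o -> 0 / V _: fires at position(s) 4: dludi
2. 0 -> i / C _ C: inserts after position(s) 1: diludi
surface: diludi

cell POLE=zo, SUR=un:
underlying: pu-luad-i
1. a, o -> 0 / V _: fires at position(s) 5: puludi
2. 0 -> i / C _ C: no change
surface: puludi


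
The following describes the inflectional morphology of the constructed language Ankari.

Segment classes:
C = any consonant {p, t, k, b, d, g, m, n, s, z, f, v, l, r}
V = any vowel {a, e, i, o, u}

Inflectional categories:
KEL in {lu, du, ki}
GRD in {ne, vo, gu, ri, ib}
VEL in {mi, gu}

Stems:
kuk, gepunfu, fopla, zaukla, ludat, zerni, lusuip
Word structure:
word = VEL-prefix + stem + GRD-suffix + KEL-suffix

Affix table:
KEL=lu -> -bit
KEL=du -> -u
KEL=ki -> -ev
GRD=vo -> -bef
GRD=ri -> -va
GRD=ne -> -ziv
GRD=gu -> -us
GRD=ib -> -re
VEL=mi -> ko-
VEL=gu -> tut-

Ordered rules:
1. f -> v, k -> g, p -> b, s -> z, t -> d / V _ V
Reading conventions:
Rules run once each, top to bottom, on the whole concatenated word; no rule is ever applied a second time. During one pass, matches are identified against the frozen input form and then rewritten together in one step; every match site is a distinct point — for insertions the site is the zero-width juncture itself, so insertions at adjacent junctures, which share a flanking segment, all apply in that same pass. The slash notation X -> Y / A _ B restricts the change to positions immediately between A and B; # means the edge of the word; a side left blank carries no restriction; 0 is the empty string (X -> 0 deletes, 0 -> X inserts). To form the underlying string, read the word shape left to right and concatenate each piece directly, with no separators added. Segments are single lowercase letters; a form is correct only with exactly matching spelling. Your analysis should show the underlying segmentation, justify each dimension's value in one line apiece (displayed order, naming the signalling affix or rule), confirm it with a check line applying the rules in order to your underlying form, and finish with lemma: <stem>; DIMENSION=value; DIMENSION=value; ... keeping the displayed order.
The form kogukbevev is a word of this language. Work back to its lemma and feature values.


underlying: ko-kuk-bef-ev
KEL=ki - signalled by the affix -ev
GRD=vo - signalled by the affix -bef
VEL=mi - signalled by the affix ko-
check: kokukbefev -> kogukbevev
lemma: kuk; KEL=ki; GRD=vo; VEL=mi


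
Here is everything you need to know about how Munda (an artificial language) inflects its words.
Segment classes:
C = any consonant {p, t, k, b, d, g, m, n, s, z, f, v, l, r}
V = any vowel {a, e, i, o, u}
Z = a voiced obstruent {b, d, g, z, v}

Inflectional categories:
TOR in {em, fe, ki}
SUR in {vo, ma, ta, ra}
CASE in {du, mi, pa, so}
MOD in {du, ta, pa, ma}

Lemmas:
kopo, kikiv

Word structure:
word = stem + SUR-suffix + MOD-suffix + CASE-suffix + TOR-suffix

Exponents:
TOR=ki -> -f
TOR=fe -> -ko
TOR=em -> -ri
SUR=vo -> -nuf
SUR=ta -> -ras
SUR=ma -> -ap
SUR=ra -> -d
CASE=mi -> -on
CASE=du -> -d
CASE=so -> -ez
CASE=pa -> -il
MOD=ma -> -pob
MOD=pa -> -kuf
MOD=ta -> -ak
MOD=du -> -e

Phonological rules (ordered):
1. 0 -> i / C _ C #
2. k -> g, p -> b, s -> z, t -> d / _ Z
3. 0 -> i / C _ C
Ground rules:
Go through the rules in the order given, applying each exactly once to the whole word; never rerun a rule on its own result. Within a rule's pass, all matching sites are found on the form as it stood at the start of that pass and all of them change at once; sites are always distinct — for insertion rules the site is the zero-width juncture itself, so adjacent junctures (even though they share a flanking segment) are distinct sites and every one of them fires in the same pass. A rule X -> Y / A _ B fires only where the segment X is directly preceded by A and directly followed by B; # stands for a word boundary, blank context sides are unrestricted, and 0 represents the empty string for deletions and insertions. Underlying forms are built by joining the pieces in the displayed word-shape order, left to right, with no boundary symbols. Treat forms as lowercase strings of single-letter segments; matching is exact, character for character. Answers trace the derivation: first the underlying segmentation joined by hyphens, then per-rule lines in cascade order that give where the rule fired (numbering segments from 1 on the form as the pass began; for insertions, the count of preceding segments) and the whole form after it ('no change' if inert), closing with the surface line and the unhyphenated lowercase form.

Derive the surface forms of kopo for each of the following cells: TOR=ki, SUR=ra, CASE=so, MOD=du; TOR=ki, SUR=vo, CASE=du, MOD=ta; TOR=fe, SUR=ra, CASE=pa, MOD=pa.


cell TOR=ki, SUR=ra, CASE=so, MOD=du:
underlying: kopo-d-e-ez-f
1. 0 -> i / C _ C #: inserts after position(s) 8: kopodeezif
2. k -> g, p -> b, s -> z, t -> d / _ Z: no change
3. 0 -> i / C _ C: no change
surface: kopodeezif

cell TOR=ki, SUR=vo, CASE=du, MOD=ta:
underlying: kopo-nuf-ak-d-f
1. 0 -> i / C _ C #: inserts after position(s) 10: koponufakdif
2. k -> g, p -> b, s -> z, t -> d / _ Z: fires at position(s) 9: koponufagdif
3. 0 -> i / C _ C: inserts after position(s) 9: koponufagidif
surface: koponufagidif

cell TOR=fe, SUR=ra, CASE=pa, MOD=pa:
underlying: kopo-d-kuf-il-ko
1. 0 -> i / C _ C #: no change
2. k -> g, p -> b, s -> z, t -> d / _ Z: no change
3. 0 -> i / C _ C: inserts after position(s) 5, 10: kopodikufiliko
surface: kopodikufiliko


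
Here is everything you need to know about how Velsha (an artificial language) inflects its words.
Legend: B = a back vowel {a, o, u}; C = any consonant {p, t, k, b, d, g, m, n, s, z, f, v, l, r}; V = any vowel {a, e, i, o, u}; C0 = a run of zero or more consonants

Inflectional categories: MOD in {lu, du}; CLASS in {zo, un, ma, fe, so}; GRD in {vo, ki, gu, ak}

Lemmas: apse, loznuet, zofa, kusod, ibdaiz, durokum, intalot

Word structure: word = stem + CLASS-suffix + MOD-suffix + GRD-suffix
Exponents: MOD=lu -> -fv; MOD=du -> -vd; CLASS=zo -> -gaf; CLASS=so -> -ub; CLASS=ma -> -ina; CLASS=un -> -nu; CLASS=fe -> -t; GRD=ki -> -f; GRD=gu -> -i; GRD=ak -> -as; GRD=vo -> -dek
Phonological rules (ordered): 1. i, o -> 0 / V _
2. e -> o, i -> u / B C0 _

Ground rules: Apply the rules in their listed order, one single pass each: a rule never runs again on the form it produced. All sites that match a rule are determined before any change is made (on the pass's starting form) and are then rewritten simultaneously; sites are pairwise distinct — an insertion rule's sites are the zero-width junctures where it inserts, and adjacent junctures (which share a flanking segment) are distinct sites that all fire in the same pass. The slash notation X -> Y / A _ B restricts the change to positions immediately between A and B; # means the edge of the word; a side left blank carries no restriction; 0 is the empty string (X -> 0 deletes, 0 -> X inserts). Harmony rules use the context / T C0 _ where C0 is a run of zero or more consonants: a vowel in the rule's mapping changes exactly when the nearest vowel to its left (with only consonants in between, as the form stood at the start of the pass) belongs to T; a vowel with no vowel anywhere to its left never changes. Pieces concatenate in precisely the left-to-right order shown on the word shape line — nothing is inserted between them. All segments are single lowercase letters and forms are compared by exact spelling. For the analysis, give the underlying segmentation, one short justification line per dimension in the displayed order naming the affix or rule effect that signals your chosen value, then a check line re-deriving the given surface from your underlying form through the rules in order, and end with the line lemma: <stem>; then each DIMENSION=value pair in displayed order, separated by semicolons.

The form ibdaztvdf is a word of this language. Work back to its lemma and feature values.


underlying: ibdaiz-t-vd-f
MOD=du - signalled by the affix -vd
CLASS=fe - signalled by the affix -t
GRD=ki - signalled by the affix -f
check: ibdaiztvdf -> ibdaztvdf -> ibdaztvdf
lemma: ibdaiz; MOD=du; CLASS=fe; GRD=ki


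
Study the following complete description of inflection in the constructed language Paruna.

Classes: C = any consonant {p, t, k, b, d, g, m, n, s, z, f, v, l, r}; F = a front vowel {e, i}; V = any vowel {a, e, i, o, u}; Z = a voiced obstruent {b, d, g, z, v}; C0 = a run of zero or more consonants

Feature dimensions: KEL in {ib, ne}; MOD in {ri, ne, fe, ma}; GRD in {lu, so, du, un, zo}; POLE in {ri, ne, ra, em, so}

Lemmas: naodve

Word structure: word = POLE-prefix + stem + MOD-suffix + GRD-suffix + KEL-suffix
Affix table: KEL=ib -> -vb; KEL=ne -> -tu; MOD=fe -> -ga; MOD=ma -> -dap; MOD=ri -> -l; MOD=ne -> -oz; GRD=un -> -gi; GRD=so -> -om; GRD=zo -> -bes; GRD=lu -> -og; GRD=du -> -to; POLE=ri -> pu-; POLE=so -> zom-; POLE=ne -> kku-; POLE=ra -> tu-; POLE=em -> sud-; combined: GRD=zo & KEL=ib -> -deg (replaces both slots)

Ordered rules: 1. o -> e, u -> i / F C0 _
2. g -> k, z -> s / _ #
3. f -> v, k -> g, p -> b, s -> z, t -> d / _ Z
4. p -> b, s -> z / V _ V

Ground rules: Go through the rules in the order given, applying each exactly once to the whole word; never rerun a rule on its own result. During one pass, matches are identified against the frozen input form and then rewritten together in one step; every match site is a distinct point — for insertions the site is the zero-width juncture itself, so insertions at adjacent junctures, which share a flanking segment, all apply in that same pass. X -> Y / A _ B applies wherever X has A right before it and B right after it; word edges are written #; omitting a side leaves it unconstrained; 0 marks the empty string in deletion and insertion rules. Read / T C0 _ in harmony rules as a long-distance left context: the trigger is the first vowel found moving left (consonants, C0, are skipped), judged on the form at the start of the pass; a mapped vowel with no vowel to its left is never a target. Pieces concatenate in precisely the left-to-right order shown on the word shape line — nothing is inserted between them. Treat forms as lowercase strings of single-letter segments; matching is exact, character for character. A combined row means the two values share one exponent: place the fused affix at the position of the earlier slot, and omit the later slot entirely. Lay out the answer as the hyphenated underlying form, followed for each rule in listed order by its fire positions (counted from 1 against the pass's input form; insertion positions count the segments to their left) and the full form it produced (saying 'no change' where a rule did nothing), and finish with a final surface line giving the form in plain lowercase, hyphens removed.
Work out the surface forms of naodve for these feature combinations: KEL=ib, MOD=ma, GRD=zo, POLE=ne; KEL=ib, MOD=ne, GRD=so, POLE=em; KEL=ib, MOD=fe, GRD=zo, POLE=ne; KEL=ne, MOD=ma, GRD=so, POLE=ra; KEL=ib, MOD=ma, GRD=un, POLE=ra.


cell KEL=ib, MOD=ma, GRD=zo, POLE=ne:
underlying: kku-naodve-dap-deg
1. o -> e, u -> i / F C0 _: no change
2. g -> k, z -> s / _ #: fires at position(s) 15: kkunaodvedapdek
3. f -> v, k -> g, p -> b, s -> z, t -> d / _ Z: fires at position(s) 12: kkunaodvedabdek
4. p -> b, s -> z / V _ V: no change
surface: kkunaodvedabdek

cell KEL=ib, MOD=ne, GRD=so, POLE=em:
underlying: sud-naodve-oz-om-vb
1. o -> e, u -> i / F C0 _: fires at position(s) 10: sudnaodveezomvb
2. g -> k, z -> s / _ #: no change
3. f -> v, k -> g, p -> b, s -> z, t -> d / _ Z: no change
4. p -> b, s -> z / V _ V: no change
surface: sudnaodveezomvb

cell KEL=ib, MOD=fe, GRD=zo, POLE=ne:
underlying: kku-naodve-ga-deg
1. o -> e, u -> i / F C0 _: no change
2. g -> k, z -> s / _ #: fires at position(s) 14: kkunaodvegadek
3. f -> v, k -> g, p -> b, s -> z, t -> d / _ Z: no change
4. p -> b, s -> z / V _ V: no change
surface: kkunaodvegadek

cell KEL=ne, MOD=ma, GRD=so, POLE=ra:
underlying: tu-naodve-dap-om-tu
1. o -> e, u -> i / F C0 _: no change
2. g -> k, z -> s / _ #: no change
3. f -> v, k -> g, p -> b, s -> z, t -> d / _ Z: no change
4. p -> b, s -> z / V _ V: fires at position(s) 11: tunaodvedabomtu
surface: tunaodvedabomtu

cell KEL=ib, MOD=ma, GRD=un, POLE=ra:
underlying: tu-naodve-dap-gi-vb
1. o -> e, u -> i / F C0 _: no change
2. g -> k, z -> s / _ #: no change
3. f -> v, k -> g, p -> b, s -> z, t -> d / _ Z: fires at position(s) 11: tunaodvedabgivb
4. p -> b, s -> z / V _ V: no change
surface: tunaodvedabgivb


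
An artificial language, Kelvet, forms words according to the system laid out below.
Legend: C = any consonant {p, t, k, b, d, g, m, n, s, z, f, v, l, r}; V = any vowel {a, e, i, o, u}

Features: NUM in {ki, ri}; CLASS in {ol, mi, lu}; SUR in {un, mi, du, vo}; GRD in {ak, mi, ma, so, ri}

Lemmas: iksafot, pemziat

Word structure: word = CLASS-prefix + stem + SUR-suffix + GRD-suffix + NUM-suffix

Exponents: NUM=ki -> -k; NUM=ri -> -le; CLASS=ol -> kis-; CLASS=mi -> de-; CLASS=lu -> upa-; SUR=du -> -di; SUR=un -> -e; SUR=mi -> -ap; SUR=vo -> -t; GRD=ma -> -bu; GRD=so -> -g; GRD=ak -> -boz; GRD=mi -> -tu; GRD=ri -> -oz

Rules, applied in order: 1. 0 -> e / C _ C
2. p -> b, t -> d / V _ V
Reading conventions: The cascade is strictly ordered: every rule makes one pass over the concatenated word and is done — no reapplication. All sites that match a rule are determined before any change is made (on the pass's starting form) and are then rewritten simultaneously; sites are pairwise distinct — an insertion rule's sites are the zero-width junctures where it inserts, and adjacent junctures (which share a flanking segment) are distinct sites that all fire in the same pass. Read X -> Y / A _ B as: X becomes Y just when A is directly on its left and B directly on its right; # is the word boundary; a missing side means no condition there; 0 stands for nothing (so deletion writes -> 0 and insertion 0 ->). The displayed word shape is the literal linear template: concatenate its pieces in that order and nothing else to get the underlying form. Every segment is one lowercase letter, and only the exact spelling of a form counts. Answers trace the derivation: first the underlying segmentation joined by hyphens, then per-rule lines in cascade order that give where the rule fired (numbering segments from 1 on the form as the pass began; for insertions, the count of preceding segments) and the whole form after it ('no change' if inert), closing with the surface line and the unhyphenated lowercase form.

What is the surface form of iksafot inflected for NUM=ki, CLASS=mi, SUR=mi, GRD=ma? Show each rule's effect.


underlying: de-iksafot-ap-bu-k
1. 0 -> e / C _ C: inserts after position(s) 4, 11: deikesafotapebuk
2. p -> b, t -> d / V _ V: fires at position(s) 10, 12: deikesafodabebuk
surface: deikesafodabebuk


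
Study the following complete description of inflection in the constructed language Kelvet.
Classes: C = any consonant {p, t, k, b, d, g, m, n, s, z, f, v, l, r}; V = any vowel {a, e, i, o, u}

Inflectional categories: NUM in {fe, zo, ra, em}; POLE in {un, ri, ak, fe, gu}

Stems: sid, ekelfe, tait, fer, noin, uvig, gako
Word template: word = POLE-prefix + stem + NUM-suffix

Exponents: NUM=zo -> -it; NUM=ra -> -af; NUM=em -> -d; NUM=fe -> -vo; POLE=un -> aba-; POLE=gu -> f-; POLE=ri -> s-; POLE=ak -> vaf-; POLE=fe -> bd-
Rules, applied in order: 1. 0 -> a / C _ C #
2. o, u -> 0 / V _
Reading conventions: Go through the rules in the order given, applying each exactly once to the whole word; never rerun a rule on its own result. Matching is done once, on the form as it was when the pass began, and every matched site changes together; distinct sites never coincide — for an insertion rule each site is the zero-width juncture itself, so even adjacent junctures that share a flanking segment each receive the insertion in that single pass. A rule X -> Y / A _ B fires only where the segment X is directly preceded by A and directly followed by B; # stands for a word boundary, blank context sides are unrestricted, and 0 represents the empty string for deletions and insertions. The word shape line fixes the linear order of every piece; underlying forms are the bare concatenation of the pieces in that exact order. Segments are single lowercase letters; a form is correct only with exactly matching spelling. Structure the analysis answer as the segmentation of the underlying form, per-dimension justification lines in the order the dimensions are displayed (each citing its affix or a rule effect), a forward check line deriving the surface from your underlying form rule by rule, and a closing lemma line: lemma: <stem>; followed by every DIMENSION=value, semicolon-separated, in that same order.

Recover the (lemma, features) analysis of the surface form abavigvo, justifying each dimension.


underlying: aba-uvig-vo
NUM=fe - signalled by the affix -vo
POLE=un - signalled by the affix aba-
check: abauvigvo -> abauvigvo -> abavigvo
lemma: uvig; NUM=fe; POLE=un


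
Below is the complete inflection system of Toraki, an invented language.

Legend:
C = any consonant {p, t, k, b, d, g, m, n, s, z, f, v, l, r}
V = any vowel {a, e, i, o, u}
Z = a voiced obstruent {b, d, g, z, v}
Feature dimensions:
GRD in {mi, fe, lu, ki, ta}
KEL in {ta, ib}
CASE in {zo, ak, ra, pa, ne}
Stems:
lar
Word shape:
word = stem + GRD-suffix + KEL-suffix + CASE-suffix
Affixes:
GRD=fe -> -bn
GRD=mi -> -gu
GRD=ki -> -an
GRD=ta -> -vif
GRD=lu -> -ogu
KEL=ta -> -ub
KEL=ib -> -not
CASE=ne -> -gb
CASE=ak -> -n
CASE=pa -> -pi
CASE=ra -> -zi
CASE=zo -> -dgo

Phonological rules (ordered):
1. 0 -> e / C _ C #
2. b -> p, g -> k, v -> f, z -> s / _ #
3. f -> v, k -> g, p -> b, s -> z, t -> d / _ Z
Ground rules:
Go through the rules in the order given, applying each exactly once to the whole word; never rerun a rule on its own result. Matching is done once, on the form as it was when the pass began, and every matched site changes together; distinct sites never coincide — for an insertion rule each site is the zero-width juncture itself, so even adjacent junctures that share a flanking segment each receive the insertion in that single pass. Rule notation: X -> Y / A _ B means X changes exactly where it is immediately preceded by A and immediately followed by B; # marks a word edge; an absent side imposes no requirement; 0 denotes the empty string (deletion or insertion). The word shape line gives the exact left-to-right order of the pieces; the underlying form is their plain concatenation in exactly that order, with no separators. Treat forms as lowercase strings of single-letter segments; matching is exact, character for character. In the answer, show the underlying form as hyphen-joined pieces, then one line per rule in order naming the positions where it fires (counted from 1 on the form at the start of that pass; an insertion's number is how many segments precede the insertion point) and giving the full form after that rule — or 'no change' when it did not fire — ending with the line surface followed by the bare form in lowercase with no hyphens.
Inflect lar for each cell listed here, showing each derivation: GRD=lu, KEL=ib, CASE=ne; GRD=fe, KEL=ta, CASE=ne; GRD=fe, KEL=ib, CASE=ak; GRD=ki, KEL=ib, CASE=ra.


cell GRD=lu, KEL=ib, CASE=ne:
underlying: lar-ogu-not-gb
1. 0 -> e / C _ C #: inserts after position(s) 10: larogunotgeb
2. b -> p, g -> k, v -> f, z -> s / _ #: fires at position(s) 12: larogunotgep
3. f -> v, k -> g, p -> b, s -> z, t -> d / _ Z: fires at position(s) 9: larogunodgep
surface: larogunodgep

cell GRD=fe, KEL=ta, CASE=ne:
underlying: lar-bn-ub-gb
1. 0 -> e / C _ C #: inserts after position(s) 8: larbnubgeb
2. b -> p, g -> k, v -> f, z -> s / _ #: fires at position(s) 10: larbnubgep
3. f -> v, k -> g, p -> b, s -> z, t -> d / _ Z: no change
surface: larbnubgep

cell GRD=fe, KEL=ib, CASE=ak:
underlying: lar-bn-not-n
1. 0 -> e / C _ C #: inserts after position(s) 8: larbnnoten
2. b -> p, g -> k, v -> f, z -> s / _ #: no change
3. f -> v, k -> g, p -> b, s -> z, t -> d / _ Z: no change
surface: larbnnoten

cell GRD=ki, KEL=ib, CASE=ra:
underlying: lar-an-not-zi
1. 0 -> e / C _ C #: no change
2. b -> p, g -> k, v -> f, z -> s / _ #: no change
3. f -> v, k -> g, p -> b, s -> z, t -> d / _ Z: fires at position(s) 8: larannodzi
surface: larannodzi


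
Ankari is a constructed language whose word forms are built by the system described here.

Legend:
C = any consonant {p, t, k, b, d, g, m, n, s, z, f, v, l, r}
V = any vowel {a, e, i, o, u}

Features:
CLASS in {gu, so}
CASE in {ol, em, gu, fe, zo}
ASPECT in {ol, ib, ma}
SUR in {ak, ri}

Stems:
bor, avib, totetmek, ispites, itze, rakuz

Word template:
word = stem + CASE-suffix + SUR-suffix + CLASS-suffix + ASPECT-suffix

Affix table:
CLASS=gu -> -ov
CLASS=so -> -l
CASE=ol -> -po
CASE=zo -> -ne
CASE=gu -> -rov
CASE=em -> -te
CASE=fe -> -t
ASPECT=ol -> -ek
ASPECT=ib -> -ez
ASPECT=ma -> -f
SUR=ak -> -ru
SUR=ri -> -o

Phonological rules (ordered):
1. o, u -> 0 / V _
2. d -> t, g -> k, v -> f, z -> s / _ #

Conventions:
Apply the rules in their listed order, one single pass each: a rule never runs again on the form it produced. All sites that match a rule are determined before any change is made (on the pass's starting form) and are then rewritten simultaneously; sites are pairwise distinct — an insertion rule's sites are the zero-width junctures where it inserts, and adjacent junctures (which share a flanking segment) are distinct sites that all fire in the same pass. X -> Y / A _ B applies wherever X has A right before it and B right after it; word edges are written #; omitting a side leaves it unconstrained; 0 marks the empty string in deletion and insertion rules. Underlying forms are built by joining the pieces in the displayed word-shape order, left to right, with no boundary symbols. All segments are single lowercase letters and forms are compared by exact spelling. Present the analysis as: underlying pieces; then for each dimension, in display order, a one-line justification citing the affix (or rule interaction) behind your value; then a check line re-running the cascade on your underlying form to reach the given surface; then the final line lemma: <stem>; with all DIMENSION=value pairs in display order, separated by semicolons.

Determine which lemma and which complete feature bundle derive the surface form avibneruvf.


underlying: avib-ne-ru-ov-f
CLASS=gu - signalled by the affix -ov
CASE=zo - signalled by the affix -ne
ASPECT=ma - signalled by the affix -f
SUR=ak - signalled by the affix -ru
check: avibneruovf -> avibneruvf -> avibneruvf
lemma: avib; CLASS=gu; CASE=zo; ASPECT=ma; SUR=ak
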